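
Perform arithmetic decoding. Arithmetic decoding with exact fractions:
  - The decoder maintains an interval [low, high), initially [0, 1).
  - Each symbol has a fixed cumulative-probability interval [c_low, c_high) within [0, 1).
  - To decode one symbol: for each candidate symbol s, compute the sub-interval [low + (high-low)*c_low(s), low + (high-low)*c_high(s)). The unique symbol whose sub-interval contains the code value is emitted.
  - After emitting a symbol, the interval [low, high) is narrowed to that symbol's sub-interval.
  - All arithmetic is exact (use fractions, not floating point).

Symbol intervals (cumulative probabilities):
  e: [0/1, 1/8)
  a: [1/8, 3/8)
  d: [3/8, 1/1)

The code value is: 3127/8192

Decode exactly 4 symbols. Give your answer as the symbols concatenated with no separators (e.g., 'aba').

Answer: deed

Derivation:
Step 1: interval [0/1, 1/1), width = 1/1 - 0/1 = 1/1
  'e': [0/1 + 1/1*0/1, 0/1 + 1/1*1/8) = [0/1, 1/8)
  'a': [0/1 + 1/1*1/8, 0/1 + 1/1*3/8) = [1/8, 3/8)
  'd': [0/1 + 1/1*3/8, 0/1 + 1/1*1/1) = [3/8, 1/1) <- contains code 3127/8192
  emit 'd', narrow to [3/8, 1/1)
Step 2: interval [3/8, 1/1), width = 1/1 - 3/8 = 5/8
  'e': [3/8 + 5/8*0/1, 3/8 + 5/8*1/8) = [3/8, 29/64) <- contains code 3127/8192
  'a': [3/8 + 5/8*1/8, 3/8 + 5/8*3/8) = [29/64, 39/64)
  'd': [3/8 + 5/8*3/8, 3/8 + 5/8*1/1) = [39/64, 1/1)
  emit 'e', narrow to [3/8, 29/64)
Step 3: interval [3/8, 29/64), width = 29/64 - 3/8 = 5/64
  'e': [3/8 + 5/64*0/1, 3/8 + 5/64*1/8) = [3/8, 197/512) <- contains code 3127/8192
  'a': [3/8 + 5/64*1/8, 3/8 + 5/64*3/8) = [197/512, 207/512)
  'd': [3/8 + 5/64*3/8, 3/8 + 5/64*1/1) = [207/512, 29/64)
  emit 'e', narrow to [3/8, 197/512)
Step 4: interval [3/8, 197/512), width = 197/512 - 3/8 = 5/512
  'e': [3/8 + 5/512*0/1, 3/8 + 5/512*1/8) = [3/8, 1541/4096)
  'a': [3/8 + 5/512*1/8, 3/8 + 5/512*3/8) = [1541/4096, 1551/4096)
  'd': [3/8 + 5/512*3/8, 3/8 + 5/512*1/1) = [1551/4096, 197/512) <- contains code 3127/8192
  emit 'd', narrow to [1551/4096, 197/512)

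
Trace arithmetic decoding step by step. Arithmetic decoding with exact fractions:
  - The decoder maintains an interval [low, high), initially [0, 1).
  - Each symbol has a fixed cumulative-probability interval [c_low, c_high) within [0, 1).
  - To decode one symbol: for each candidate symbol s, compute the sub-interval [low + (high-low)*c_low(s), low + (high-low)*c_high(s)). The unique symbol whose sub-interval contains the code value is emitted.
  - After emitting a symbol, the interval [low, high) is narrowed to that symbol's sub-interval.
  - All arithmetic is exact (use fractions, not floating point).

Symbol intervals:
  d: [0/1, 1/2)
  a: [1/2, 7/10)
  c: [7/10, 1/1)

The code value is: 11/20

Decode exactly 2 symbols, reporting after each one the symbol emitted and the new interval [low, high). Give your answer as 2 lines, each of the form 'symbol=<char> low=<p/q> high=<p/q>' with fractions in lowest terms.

Answer: symbol=a low=1/2 high=7/10
symbol=d low=1/2 high=3/5

Derivation:
Step 1: interval [0/1, 1/1), width = 1/1 - 0/1 = 1/1
  'd': [0/1 + 1/1*0/1, 0/1 + 1/1*1/2) = [0/1, 1/2)
  'a': [0/1 + 1/1*1/2, 0/1 + 1/1*7/10) = [1/2, 7/10) <- contains code 11/20
  'c': [0/1 + 1/1*7/10, 0/1 + 1/1*1/1) = [7/10, 1/1)
  emit 'a', narrow to [1/2, 7/10)
Step 2: interval [1/2, 7/10), width = 7/10 - 1/2 = 1/5
  'd': [1/2 + 1/5*0/1, 1/2 + 1/5*1/2) = [1/2, 3/5) <- contains code 11/20
  'a': [1/2 + 1/5*1/2, 1/2 + 1/5*7/10) = [3/5, 16/25)
  'c': [1/2 + 1/5*7/10, 1/2 + 1/5*1/1) = [16/25, 7/10)
  emit 'd', narrow to [1/2, 3/5)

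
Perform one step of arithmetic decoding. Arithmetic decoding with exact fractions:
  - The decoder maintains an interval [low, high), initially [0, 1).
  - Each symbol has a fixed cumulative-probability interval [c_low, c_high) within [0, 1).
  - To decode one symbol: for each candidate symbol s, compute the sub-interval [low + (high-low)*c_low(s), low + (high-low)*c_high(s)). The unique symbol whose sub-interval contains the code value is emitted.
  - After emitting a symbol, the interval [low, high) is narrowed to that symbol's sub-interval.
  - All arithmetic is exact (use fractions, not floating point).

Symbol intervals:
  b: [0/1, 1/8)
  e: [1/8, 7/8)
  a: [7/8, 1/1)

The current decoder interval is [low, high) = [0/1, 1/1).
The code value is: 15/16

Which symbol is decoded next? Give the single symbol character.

Answer: a

Derivation:
Interval width = high − low = 1/1 − 0/1 = 1/1
Scaled code = (code − low) / width = (15/16 − 0/1) / 1/1 = 15/16
  b: [0/1, 1/8) 
  e: [1/8, 7/8) 
  a: [7/8, 1/1) ← scaled code falls here ✓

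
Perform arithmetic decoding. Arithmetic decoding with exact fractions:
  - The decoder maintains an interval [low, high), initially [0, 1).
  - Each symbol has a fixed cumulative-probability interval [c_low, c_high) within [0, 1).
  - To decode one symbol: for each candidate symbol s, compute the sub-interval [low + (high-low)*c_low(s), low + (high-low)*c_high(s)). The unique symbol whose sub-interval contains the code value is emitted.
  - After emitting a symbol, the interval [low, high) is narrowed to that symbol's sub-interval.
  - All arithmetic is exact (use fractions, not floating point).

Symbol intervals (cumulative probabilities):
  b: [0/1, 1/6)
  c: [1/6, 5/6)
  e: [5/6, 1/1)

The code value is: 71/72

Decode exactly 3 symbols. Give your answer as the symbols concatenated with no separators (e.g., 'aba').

Step 1: interval [0/1, 1/1), width = 1/1 - 0/1 = 1/1
  'b': [0/1 + 1/1*0/1, 0/1 + 1/1*1/6) = [0/1, 1/6)
  'c': [0/1 + 1/1*1/6, 0/1 + 1/1*5/6) = [1/6, 5/6)
  'e': [0/1 + 1/1*5/6, 0/1 + 1/1*1/1) = [5/6, 1/1) <- contains code 71/72
  emit 'e', narrow to [5/6, 1/1)
Step 2: interval [5/6, 1/1), width = 1/1 - 5/6 = 1/6
  'b': [5/6 + 1/6*0/1, 5/6 + 1/6*1/6) = [5/6, 31/36)
  'c': [5/6 + 1/6*1/6, 5/6 + 1/6*5/6) = [31/36, 35/36)
  'e': [5/6 + 1/6*5/6, 5/6 + 1/6*1/1) = [35/36, 1/1) <- contains code 71/72
  emit 'e', narrow to [35/36, 1/1)
Step 3: interval [35/36, 1/1), width = 1/1 - 35/36 = 1/36
  'b': [35/36 + 1/36*0/1, 35/36 + 1/36*1/6) = [35/36, 211/216)
  'c': [35/36 + 1/36*1/6, 35/36 + 1/36*5/6) = [211/216, 215/216) <- contains code 71/72
  'e': [35/36 + 1/36*5/6, 35/36 + 1/36*1/1) = [215/216, 1/1)
  emit 'c', narrow to [211/216, 215/216)

Answer: eec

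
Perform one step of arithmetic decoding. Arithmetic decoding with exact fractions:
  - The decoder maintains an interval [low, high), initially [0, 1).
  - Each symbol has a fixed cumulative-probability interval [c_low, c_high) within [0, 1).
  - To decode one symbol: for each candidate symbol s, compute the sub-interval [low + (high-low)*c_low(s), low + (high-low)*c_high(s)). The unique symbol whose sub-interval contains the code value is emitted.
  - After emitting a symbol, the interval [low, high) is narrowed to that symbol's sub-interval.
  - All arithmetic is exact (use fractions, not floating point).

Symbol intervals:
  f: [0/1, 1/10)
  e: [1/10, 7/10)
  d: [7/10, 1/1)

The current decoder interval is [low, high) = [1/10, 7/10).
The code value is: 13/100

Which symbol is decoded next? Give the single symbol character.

Answer: f

Derivation:
Interval width = high − low = 7/10 − 1/10 = 3/5
Scaled code = (code − low) / width = (13/100 − 1/10) / 3/5 = 1/20
  f: [0/1, 1/10) ← scaled code falls here ✓
  e: [1/10, 7/10) 
  d: [7/10, 1/1) 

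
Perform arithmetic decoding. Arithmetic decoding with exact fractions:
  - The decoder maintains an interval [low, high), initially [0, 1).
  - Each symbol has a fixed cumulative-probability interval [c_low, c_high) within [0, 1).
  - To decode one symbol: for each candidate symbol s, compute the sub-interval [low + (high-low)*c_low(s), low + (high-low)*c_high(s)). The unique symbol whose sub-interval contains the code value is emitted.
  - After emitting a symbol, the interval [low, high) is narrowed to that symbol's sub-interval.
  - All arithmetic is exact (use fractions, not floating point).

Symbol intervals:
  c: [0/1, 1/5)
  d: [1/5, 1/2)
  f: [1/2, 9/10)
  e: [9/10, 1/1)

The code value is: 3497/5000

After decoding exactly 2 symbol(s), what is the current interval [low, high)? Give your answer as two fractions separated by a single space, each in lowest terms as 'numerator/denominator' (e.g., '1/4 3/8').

Step 1: interval [0/1, 1/1), width = 1/1 - 0/1 = 1/1
  'c': [0/1 + 1/1*0/1, 0/1 + 1/1*1/5) = [0/1, 1/5)
  'd': [0/1 + 1/1*1/5, 0/1 + 1/1*1/2) = [1/5, 1/2)
  'f': [0/1 + 1/1*1/2, 0/1 + 1/1*9/10) = [1/2, 9/10) <- contains code 3497/5000
  'e': [0/1 + 1/1*9/10, 0/1 + 1/1*1/1) = [9/10, 1/1)
  emit 'f', narrow to [1/2, 9/10)
Step 2: interval [1/2, 9/10), width = 9/10 - 1/2 = 2/5
  'c': [1/2 + 2/5*0/1, 1/2 + 2/5*1/5) = [1/2, 29/50)
  'd': [1/2 + 2/5*1/5, 1/2 + 2/5*1/2) = [29/50, 7/10) <- contains code 3497/5000
  'f': [1/2 + 2/5*1/2, 1/2 + 2/5*9/10) = [7/10, 43/50)
  'e': [1/2 + 2/5*9/10, 1/2 + 2/5*1/1) = [43/50, 9/10)
  emit 'd', narrow to [29/50, 7/10)

Answer: 29/50 7/10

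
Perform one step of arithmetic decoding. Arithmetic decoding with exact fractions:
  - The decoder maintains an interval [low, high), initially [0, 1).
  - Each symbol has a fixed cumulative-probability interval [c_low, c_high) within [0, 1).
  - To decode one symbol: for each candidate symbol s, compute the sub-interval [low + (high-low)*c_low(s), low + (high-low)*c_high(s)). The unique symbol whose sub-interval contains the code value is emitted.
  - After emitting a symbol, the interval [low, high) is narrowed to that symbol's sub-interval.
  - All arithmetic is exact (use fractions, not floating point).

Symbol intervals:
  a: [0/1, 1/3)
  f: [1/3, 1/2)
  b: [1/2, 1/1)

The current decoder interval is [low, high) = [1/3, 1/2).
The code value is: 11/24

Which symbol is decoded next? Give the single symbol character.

Answer: b

Derivation:
Interval width = high − low = 1/2 − 1/3 = 1/6
Scaled code = (code − low) / width = (11/24 − 1/3) / 1/6 = 3/4
  a: [0/1, 1/3) 
  f: [1/3, 1/2) 
  b: [1/2, 1/1) ← scaled code falls here ✓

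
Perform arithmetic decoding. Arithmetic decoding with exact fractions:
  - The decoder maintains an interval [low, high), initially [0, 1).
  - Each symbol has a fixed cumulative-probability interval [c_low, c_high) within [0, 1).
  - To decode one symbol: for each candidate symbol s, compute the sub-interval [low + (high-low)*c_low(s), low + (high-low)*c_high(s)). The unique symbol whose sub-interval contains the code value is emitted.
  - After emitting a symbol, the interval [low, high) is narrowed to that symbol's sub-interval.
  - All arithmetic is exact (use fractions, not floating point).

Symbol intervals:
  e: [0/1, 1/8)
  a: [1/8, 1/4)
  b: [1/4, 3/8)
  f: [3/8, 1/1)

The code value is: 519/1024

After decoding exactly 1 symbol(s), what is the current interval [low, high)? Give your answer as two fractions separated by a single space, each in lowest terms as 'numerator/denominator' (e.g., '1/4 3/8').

Step 1: interval [0/1, 1/1), width = 1/1 - 0/1 = 1/1
  'e': [0/1 + 1/1*0/1, 0/1 + 1/1*1/8) = [0/1, 1/8)
  'a': [0/1 + 1/1*1/8, 0/1 + 1/1*1/4) = [1/8, 1/4)
  'b': [0/1 + 1/1*1/4, 0/1 + 1/1*3/8) = [1/4, 3/8)
  'f': [0/1 + 1/1*3/8, 0/1 + 1/1*1/1) = [3/8, 1/1) <- contains code 519/1024
  emit 'f', narrow to [3/8, 1/1)

Answer: 3/8 1/1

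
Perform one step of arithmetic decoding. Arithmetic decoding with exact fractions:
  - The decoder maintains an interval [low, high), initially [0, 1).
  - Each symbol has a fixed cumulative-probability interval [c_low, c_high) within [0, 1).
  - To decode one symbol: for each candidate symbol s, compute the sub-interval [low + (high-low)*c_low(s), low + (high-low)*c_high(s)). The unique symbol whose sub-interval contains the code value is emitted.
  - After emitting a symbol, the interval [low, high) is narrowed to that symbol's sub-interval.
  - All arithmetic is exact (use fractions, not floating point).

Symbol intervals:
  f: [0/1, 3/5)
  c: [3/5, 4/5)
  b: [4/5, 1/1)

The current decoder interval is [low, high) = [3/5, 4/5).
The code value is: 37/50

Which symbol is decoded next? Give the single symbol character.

Interval width = high − low = 4/5 − 3/5 = 1/5
Scaled code = (code − low) / width = (37/50 − 3/5) / 1/5 = 7/10
  f: [0/1, 3/5) 
  c: [3/5, 4/5) ← scaled code falls here ✓
  b: [4/5, 1/1) 

Answer: c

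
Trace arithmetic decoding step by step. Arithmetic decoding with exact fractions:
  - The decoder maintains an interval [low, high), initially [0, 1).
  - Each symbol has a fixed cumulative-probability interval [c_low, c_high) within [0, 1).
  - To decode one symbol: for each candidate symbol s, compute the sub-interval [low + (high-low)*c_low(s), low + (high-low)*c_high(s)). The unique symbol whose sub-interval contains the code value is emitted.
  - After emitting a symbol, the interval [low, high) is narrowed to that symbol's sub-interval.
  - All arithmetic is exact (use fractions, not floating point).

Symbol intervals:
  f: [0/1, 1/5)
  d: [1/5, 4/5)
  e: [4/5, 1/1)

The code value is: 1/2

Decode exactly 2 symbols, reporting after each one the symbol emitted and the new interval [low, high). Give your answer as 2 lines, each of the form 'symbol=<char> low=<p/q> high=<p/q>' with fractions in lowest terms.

Answer: symbol=d low=1/5 high=4/5
symbol=d low=8/25 high=17/25

Derivation:
Step 1: interval [0/1, 1/1), width = 1/1 - 0/1 = 1/1
  'f': [0/1 + 1/1*0/1, 0/1 + 1/1*1/5) = [0/1, 1/5)
  'd': [0/1 + 1/1*1/5, 0/1 + 1/1*4/5) = [1/5, 4/5) <- contains code 1/2
  'e': [0/1 + 1/1*4/5, 0/1 + 1/1*1/1) = [4/5, 1/1)
  emit 'd', narrow to [1/5, 4/5)
Step 2: interval [1/5, 4/5), width = 4/5 - 1/5 = 3/5
  'f': [1/5 + 3/5*0/1, 1/5 + 3/5*1/5) = [1/5, 8/25)
  'd': [1/5 + 3/5*1/5, 1/5 + 3/5*4/5) = [8/25, 17/25) <- contains code 1/2
  'e': [1/5 + 3/5*4/5, 1/5 + 3/5*1/1) = [17/25, 4/5)
  emit 'd', narrow to [8/25, 17/25)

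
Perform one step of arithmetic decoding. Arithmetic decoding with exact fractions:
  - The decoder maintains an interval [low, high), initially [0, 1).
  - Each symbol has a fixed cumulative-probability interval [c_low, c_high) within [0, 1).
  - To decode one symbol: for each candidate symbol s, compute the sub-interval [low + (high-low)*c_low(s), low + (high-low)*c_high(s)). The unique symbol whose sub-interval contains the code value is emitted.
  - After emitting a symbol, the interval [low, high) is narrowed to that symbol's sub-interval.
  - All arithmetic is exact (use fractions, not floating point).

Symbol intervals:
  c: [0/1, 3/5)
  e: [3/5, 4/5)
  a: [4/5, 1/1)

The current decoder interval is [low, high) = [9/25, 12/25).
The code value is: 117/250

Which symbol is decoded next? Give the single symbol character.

Answer: a

Derivation:
Interval width = high − low = 12/25 − 9/25 = 3/25
Scaled code = (code − low) / width = (117/250 − 9/25) / 3/25 = 9/10
  c: [0/1, 3/5) 
  e: [3/5, 4/5) 
  a: [4/5, 1/1) ← scaled code falls here ✓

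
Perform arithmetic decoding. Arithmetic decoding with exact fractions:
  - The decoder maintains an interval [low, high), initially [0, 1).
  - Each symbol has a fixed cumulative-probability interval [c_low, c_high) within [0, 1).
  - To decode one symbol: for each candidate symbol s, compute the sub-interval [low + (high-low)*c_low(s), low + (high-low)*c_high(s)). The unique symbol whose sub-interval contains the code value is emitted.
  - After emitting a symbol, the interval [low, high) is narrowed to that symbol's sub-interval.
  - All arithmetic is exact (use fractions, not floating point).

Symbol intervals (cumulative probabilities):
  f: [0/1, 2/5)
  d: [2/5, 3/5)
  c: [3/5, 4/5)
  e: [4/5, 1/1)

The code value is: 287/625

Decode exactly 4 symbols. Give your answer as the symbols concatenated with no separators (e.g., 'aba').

Step 1: interval [0/1, 1/1), width = 1/1 - 0/1 = 1/1
  'f': [0/1 + 1/1*0/1, 0/1 + 1/1*2/5) = [0/1, 2/5)
  'd': [0/1 + 1/1*2/5, 0/1 + 1/1*3/5) = [2/5, 3/5) <- contains code 287/625
  'c': [0/1 + 1/1*3/5, 0/1 + 1/1*4/5) = [3/5, 4/5)
  'e': [0/1 + 1/1*4/5, 0/1 + 1/1*1/1) = [4/5, 1/1)
  emit 'd', narrow to [2/5, 3/5)
Step 2: interval [2/5, 3/5), width = 3/5 - 2/5 = 1/5
  'f': [2/5 + 1/5*0/1, 2/5 + 1/5*2/5) = [2/5, 12/25) <- contains code 287/625
  'd': [2/5 + 1/5*2/5, 2/5 + 1/5*3/5) = [12/25, 13/25)
  'c': [2/5 + 1/5*3/5, 2/5 + 1/5*4/5) = [13/25, 14/25)
  'e': [2/5 + 1/5*4/5, 2/5 + 1/5*1/1) = [14/25, 3/5)
  emit 'f', narrow to [2/5, 12/25)
Step 3: interval [2/5, 12/25), width = 12/25 - 2/5 = 2/25
  'f': [2/5 + 2/25*0/1, 2/5 + 2/25*2/5) = [2/5, 54/125)
  'd': [2/5 + 2/25*2/5, 2/5 + 2/25*3/5) = [54/125, 56/125)
  'c': [2/5 + 2/25*3/5, 2/5 + 2/25*4/5) = [56/125, 58/125) <- contains code 287/625
  'e': [2/5 + 2/25*4/5, 2/5 + 2/25*1/1) = [58/125, 12/25)
  emit 'c', narrow to [56/125, 58/125)
Step 4: interval [56/125, 58/125), width = 58/125 - 56/125 = 2/125
  'f': [56/125 + 2/125*0/1, 56/125 + 2/125*2/5) = [56/125, 284/625)
  'd': [56/125 + 2/125*2/5, 56/125 + 2/125*3/5) = [284/625, 286/625)
  'c': [56/125 + 2/125*3/5, 56/125 + 2/125*4/5) = [286/625, 288/625) <- contains code 287/625
  'e': [56/125 + 2/125*4/5, 56/125 + 2/125*1/1) = [288/625, 58/125)
  emit 'c', narrow to [286/625, 288/625)

Answer: dfcc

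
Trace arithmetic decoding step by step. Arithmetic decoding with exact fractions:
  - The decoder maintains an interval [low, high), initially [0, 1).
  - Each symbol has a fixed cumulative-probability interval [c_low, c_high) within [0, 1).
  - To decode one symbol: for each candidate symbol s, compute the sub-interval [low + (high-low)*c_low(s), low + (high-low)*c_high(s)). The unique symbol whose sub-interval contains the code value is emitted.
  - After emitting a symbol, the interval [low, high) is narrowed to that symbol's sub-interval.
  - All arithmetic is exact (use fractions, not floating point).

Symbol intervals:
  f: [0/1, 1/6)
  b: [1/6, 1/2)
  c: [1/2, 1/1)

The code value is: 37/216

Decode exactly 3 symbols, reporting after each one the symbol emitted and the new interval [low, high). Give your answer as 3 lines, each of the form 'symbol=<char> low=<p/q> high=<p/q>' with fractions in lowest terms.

Step 1: interval [0/1, 1/1), width = 1/1 - 0/1 = 1/1
  'f': [0/1 + 1/1*0/1, 0/1 + 1/1*1/6) = [0/1, 1/6)
  'b': [0/1 + 1/1*1/6, 0/1 + 1/1*1/2) = [1/6, 1/2) <- contains code 37/216
  'c': [0/1 + 1/1*1/2, 0/1 + 1/1*1/1) = [1/2, 1/1)
  emit 'b', narrow to [1/6, 1/2)
Step 2: interval [1/6, 1/2), width = 1/2 - 1/6 = 1/3
  'f': [1/6 + 1/3*0/1, 1/6 + 1/3*1/6) = [1/6, 2/9) <- contains code 37/216
  'b': [1/6 + 1/3*1/6, 1/6 + 1/3*1/2) = [2/9, 1/3)
  'c': [1/6 + 1/3*1/2, 1/6 + 1/3*1/1) = [1/3, 1/2)
  emit 'f', narrow to [1/6, 2/9)
Step 3: interval [1/6, 2/9), width = 2/9 - 1/6 = 1/18
  'f': [1/6 + 1/18*0/1, 1/6 + 1/18*1/6) = [1/6, 19/108) <- contains code 37/216
  'b': [1/6 + 1/18*1/6, 1/6 + 1/18*1/2) = [19/108, 7/36)
  'c': [1/6 + 1/18*1/2, 1/6 + 1/18*1/1) = [7/36, 2/9)
  emit 'f', narrow to [1/6, 19/108)

Answer: symbol=b low=1/6 high=1/2
symbol=f low=1/6 high=2/9
symbol=f low=1/6 high=19/108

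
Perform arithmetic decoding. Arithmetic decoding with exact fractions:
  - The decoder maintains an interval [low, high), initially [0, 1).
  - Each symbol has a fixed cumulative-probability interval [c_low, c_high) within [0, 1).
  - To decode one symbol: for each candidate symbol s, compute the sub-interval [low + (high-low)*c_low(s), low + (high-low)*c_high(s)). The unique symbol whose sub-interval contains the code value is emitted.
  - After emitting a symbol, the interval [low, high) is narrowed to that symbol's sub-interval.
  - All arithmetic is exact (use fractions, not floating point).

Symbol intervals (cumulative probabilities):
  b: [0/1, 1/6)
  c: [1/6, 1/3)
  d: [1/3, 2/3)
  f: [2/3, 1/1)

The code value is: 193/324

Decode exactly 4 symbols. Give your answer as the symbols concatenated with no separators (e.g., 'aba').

Answer: dfdb

Derivation:
Step 1: interval [0/1, 1/1), width = 1/1 - 0/1 = 1/1
  'b': [0/1 + 1/1*0/1, 0/1 + 1/1*1/6) = [0/1, 1/6)
  'c': [0/1 + 1/1*1/6, 0/1 + 1/1*1/3) = [1/6, 1/3)
  'd': [0/1 + 1/1*1/3, 0/1 + 1/1*2/3) = [1/3, 2/3) <- contains code 193/324
  'f': [0/1 + 1/1*2/3, 0/1 + 1/1*1/1) = [2/3, 1/1)
  emit 'd', narrow to [1/3, 2/3)
Step 2: interval [1/3, 2/3), width = 2/3 - 1/3 = 1/3
  'b': [1/3 + 1/3*0/1, 1/3 + 1/3*1/6) = [1/3, 7/18)
  'c': [1/3 + 1/3*1/6, 1/3 + 1/3*1/3) = [7/18, 4/9)
  'd': [1/3 + 1/3*1/3, 1/3 + 1/3*2/3) = [4/9, 5/9)
  'f': [1/3 + 1/3*2/3, 1/3 + 1/3*1/1) = [5/9, 2/3) <- contains code 193/324
  emit 'f', narrow to [5/9, 2/3)
Step 3: interval [5/9, 2/3), width = 2/3 - 5/9 = 1/9
  'b': [5/9 + 1/9*0/1, 5/9 + 1/9*1/6) = [5/9, 31/54)
  'c': [5/9 + 1/9*1/6, 5/9 + 1/9*1/3) = [31/54, 16/27)
  'd': [5/9 + 1/9*1/3, 5/9 + 1/9*2/3) = [16/27, 17/27) <- contains code 193/324
  'f': [5/9 + 1/9*2/3, 5/9 + 1/9*1/1) = [17/27, 2/3)
  emit 'd', narrow to [16/27, 17/27)
Step 4: interval [16/27, 17/27), width = 17/27 - 16/27 = 1/27
  'b': [16/27 + 1/27*0/1, 16/27 + 1/27*1/6) = [16/27, 97/162) <- contains code 193/324
  'c': [16/27 + 1/27*1/6, 16/27 + 1/27*1/3) = [97/162, 49/81)
  'd': [16/27 + 1/27*1/3, 16/27 + 1/27*2/3) = [49/81, 50/81)
  'f': [16/27 + 1/27*2/3, 16/27 + 1/27*1/1) = [50/81, 17/27)
  emit 'b', narrow to [16/27, 97/162)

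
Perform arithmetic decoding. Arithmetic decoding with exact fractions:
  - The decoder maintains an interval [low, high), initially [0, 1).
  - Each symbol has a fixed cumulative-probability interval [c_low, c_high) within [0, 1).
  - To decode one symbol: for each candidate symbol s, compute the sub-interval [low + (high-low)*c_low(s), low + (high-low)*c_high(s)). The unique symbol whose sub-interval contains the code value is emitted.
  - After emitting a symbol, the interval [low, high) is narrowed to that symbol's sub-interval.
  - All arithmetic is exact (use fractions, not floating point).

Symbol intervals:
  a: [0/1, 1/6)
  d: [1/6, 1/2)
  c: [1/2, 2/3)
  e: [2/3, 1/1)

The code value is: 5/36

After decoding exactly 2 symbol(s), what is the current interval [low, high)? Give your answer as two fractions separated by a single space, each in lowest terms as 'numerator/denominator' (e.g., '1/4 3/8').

Answer: 1/9 1/6

Derivation:
Step 1: interval [0/1, 1/1), width = 1/1 - 0/1 = 1/1
  'a': [0/1 + 1/1*0/1, 0/1 + 1/1*1/6) = [0/1, 1/6) <- contains code 5/36
  'd': [0/1 + 1/1*1/6, 0/1 + 1/1*1/2) = [1/6, 1/2)
  'c': [0/1 + 1/1*1/2, 0/1 + 1/1*2/3) = [1/2, 2/3)
  'e': [0/1 + 1/1*2/3, 0/1 + 1/1*1/1) = [2/3, 1/1)
  emit 'a', narrow to [0/1, 1/6)
Step 2: interval [0/1, 1/6), width = 1/6 - 0/1 = 1/6
  'a': [0/1 + 1/6*0/1, 0/1 + 1/6*1/6) = [0/1, 1/36)
  'd': [0/1 + 1/6*1/6, 0/1 + 1/6*1/2) = [1/36, 1/12)
  'c': [0/1 + 1/6*1/2, 0/1 + 1/6*2/3) = [1/12, 1/9)
  'e': [0/1 + 1/6*2/3, 0/1 + 1/6*1/1) = [1/9, 1/6) <- contains code 5/36
  emit 'e', narrow to [1/9, 1/6)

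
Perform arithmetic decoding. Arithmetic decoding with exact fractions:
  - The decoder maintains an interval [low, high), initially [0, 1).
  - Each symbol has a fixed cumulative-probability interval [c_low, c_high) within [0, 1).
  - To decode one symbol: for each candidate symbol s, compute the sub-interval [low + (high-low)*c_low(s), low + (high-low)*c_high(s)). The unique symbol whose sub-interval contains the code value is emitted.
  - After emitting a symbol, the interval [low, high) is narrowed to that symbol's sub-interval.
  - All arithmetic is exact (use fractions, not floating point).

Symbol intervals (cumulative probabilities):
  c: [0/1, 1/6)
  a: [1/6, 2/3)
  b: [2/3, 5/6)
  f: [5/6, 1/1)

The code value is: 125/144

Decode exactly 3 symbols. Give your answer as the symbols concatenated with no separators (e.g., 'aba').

Step 1: interval [0/1, 1/1), width = 1/1 - 0/1 = 1/1
  'c': [0/1 + 1/1*0/1, 0/1 + 1/1*1/6) = [0/1, 1/6)
  'a': [0/1 + 1/1*1/6, 0/1 + 1/1*2/3) = [1/6, 2/3)
  'b': [0/1 + 1/1*2/3, 0/1 + 1/1*5/6) = [2/3, 5/6)
  'f': [0/1 + 1/1*5/6, 0/1 + 1/1*1/1) = [5/6, 1/1) <- contains code 125/144
  emit 'f', narrow to [5/6, 1/1)
Step 2: interval [5/6, 1/1), width = 1/1 - 5/6 = 1/6
  'c': [5/6 + 1/6*0/1, 5/6 + 1/6*1/6) = [5/6, 31/36)
  'a': [5/6 + 1/6*1/6, 5/6 + 1/6*2/3) = [31/36, 17/18) <- contains code 125/144
  'b': [5/6 + 1/6*2/3, 5/6 + 1/6*5/6) = [17/18, 35/36)
  'f': [5/6 + 1/6*5/6, 5/6 + 1/6*1/1) = [35/36, 1/1)
  emit 'a', narrow to [31/36, 17/18)
Step 3: interval [31/36, 17/18), width = 17/18 - 31/36 = 1/12
  'c': [31/36 + 1/12*0/1, 31/36 + 1/12*1/6) = [31/36, 7/8) <- contains code 125/144
  'a': [31/36 + 1/12*1/6, 31/36 + 1/12*2/3) = [7/8, 11/12)
  'b': [31/36 + 1/12*2/3, 31/36 + 1/12*5/6) = [11/12, 67/72)
  'f': [31/36 + 1/12*5/6, 31/36 + 1/12*1/1) = [67/72, 17/18)
  emit 'c', narrow to [31/36, 7/8)

Answer: fac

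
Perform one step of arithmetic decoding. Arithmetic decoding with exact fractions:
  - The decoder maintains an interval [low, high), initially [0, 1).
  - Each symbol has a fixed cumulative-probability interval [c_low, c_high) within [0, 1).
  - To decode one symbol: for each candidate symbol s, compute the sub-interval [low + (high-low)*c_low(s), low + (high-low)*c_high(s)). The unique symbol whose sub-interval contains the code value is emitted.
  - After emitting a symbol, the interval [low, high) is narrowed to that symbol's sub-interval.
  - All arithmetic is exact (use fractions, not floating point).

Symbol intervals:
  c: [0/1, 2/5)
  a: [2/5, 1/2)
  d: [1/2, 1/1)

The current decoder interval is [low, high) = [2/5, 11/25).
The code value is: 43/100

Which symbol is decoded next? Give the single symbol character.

Answer: d

Derivation:
Interval width = high − low = 11/25 − 2/5 = 1/25
Scaled code = (code − low) / width = (43/100 − 2/5) / 1/25 = 3/4
  c: [0/1, 2/5) 
  a: [2/5, 1/2) 
  d: [1/2, 1/1) ← scaled code falls here ✓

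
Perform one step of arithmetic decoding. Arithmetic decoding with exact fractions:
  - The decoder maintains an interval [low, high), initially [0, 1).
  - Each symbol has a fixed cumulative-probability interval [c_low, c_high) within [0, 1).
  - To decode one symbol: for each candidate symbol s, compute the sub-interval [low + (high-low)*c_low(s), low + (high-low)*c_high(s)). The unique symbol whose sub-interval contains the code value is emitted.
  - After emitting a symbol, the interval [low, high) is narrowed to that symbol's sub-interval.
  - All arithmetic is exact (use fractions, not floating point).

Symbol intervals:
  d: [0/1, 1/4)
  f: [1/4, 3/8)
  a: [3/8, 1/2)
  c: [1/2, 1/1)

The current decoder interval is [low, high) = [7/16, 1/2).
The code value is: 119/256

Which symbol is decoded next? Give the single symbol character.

Interval width = high − low = 1/2 − 7/16 = 1/16
Scaled code = (code − low) / width = (119/256 − 7/16) / 1/16 = 7/16
  d: [0/1, 1/4) 
  f: [1/4, 3/8) 
  a: [3/8, 1/2) ← scaled code falls here ✓
  c: [1/2, 1/1) 

Answer: a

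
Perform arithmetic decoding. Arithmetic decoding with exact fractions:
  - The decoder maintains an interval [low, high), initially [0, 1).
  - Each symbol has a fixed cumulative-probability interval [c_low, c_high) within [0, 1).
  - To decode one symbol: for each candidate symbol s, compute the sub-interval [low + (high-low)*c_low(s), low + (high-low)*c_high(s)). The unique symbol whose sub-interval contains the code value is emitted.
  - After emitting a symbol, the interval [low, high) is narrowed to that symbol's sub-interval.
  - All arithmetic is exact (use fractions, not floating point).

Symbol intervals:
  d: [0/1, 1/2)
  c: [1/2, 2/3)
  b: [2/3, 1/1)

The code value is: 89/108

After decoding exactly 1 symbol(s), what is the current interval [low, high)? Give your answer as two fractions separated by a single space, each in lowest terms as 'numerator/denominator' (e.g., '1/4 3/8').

Step 1: interval [0/1, 1/1), width = 1/1 - 0/1 = 1/1
  'd': [0/1 + 1/1*0/1, 0/1 + 1/1*1/2) = [0/1, 1/2)
  'c': [0/1 + 1/1*1/2, 0/1 + 1/1*2/3) = [1/2, 2/3)
  'b': [0/1 + 1/1*2/3, 0/1 + 1/1*1/1) = [2/3, 1/1) <- contains code 89/108
  emit 'b', narrow to [2/3, 1/1)

Answer: 2/3 1/1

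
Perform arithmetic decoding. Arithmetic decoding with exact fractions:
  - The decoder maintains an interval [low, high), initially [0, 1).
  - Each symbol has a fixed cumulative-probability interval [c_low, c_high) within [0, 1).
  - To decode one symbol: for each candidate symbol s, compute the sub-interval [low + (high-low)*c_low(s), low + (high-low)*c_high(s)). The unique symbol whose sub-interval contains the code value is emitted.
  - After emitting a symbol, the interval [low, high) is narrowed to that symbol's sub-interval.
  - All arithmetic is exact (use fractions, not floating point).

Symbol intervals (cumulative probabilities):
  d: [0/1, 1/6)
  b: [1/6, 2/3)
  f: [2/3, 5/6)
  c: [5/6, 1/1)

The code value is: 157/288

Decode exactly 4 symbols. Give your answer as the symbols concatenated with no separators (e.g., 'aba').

Step 1: interval [0/1, 1/1), width = 1/1 - 0/1 = 1/1
  'd': [0/1 + 1/1*0/1, 0/1 + 1/1*1/6) = [0/1, 1/6)
  'b': [0/1 + 1/1*1/6, 0/1 + 1/1*2/3) = [1/6, 2/3) <- contains code 157/288
  'f': [0/1 + 1/1*2/3, 0/1 + 1/1*5/6) = [2/3, 5/6)
  'c': [0/1 + 1/1*5/6, 0/1 + 1/1*1/1) = [5/6, 1/1)
  emit 'b', narrow to [1/6, 2/3)
Step 2: interval [1/6, 2/3), width = 2/3 - 1/6 = 1/2
  'd': [1/6 + 1/2*0/1, 1/6 + 1/2*1/6) = [1/6, 1/4)
  'b': [1/6 + 1/2*1/6, 1/6 + 1/2*2/3) = [1/4, 1/2)
  'f': [1/6 + 1/2*2/3, 1/6 + 1/2*5/6) = [1/2, 7/12) <- contains code 157/288
  'c': [1/6 + 1/2*5/6, 1/6 + 1/2*1/1) = [7/12, 2/3)
  emit 'f', narrow to [1/2, 7/12)
Step 3: interval [1/2, 7/12), width = 7/12 - 1/2 = 1/12
  'd': [1/2 + 1/12*0/1, 1/2 + 1/12*1/6) = [1/2, 37/72)
  'b': [1/2 + 1/12*1/6, 1/2 + 1/12*2/3) = [37/72, 5/9) <- contains code 157/288
  'f': [1/2 + 1/12*2/3, 1/2 + 1/12*5/6) = [5/9, 41/72)
  'c': [1/2 + 1/12*5/6, 1/2 + 1/12*1/1) = [41/72, 7/12)
  emit 'b', narrow to [37/72, 5/9)
Step 4: interval [37/72, 5/9), width = 5/9 - 37/72 = 1/24
  'd': [37/72 + 1/24*0/1, 37/72 + 1/24*1/6) = [37/72, 25/48)
  'b': [37/72 + 1/24*1/6, 37/72 + 1/24*2/3) = [25/48, 13/24)
  'f': [37/72 + 1/24*2/3, 37/72 + 1/24*5/6) = [13/24, 79/144) <- contains code 157/288
  'c': [37/72 + 1/24*5/6, 37/72 + 1/24*1/1) = [79/144, 5/9)
  emit 'f', narrow to [13/24, 79/144)

Answer: bfbf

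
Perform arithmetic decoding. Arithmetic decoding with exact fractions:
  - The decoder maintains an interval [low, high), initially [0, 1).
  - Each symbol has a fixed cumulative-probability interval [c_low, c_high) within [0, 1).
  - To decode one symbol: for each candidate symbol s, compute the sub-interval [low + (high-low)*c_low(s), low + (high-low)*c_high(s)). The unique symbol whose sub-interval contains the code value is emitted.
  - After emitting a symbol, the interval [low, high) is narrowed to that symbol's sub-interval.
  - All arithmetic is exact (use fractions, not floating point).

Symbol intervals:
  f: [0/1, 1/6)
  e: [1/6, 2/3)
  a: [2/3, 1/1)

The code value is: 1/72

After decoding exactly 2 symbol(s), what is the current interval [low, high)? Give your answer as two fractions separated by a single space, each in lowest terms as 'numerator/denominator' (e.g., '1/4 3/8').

Answer: 0/1 1/36

Derivation:
Step 1: interval [0/1, 1/1), width = 1/1 - 0/1 = 1/1
  'f': [0/1 + 1/1*0/1, 0/1 + 1/1*1/6) = [0/1, 1/6) <- contains code 1/72
  'e': [0/1 + 1/1*1/6, 0/1 + 1/1*2/3) = [1/6, 2/3)
  'a': [0/1 + 1/1*2/3, 0/1 + 1/1*1/1) = [2/3, 1/1)
  emit 'f', narrow to [0/1, 1/6)
Step 2: interval [0/1, 1/6), width = 1/6 - 0/1 = 1/6
  'f': [0/1 + 1/6*0/1, 0/1 + 1/6*1/6) = [0/1, 1/36) <- contains code 1/72
  'e': [0/1 + 1/6*1/6, 0/1 + 1/6*2/3) = [1/36, 1/9)
  'a': [0/1 + 1/6*2/3, 0/1 + 1/6*1/1) = [1/9, 1/6)
  emit 'f', narrow to [0/1, 1/36)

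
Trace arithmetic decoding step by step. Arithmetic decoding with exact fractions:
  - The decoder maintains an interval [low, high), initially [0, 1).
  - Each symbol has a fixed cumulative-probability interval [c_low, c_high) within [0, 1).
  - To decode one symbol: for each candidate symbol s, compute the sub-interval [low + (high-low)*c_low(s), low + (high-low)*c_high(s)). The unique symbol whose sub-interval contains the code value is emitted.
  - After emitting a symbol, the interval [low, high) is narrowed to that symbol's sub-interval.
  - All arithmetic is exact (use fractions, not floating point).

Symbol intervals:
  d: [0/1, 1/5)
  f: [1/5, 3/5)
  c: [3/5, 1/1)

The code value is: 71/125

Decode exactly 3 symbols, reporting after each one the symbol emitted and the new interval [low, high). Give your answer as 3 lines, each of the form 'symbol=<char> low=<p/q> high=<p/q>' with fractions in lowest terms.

Step 1: interval [0/1, 1/1), width = 1/1 - 0/1 = 1/1
  'd': [0/1 + 1/1*0/1, 0/1 + 1/1*1/5) = [0/1, 1/5)
  'f': [0/1 + 1/1*1/5, 0/1 + 1/1*3/5) = [1/5, 3/5) <- contains code 71/125
  'c': [0/1 + 1/1*3/5, 0/1 + 1/1*1/1) = [3/5, 1/1)
  emit 'f', narrow to [1/5, 3/5)
Step 2: interval [1/5, 3/5), width = 3/5 - 1/5 = 2/5
  'd': [1/5 + 2/5*0/1, 1/5 + 2/5*1/5) = [1/5, 7/25)
  'f': [1/5 + 2/5*1/5, 1/5 + 2/5*3/5) = [7/25, 11/25)
  'c': [1/5 + 2/5*3/5, 1/5 + 2/5*1/1) = [11/25, 3/5) <- contains code 71/125
  emit 'c', narrow to [11/25, 3/5)
Step 3: interval [11/25, 3/5), width = 3/5 - 11/25 = 4/25
  'd': [11/25 + 4/25*0/1, 11/25 + 4/25*1/5) = [11/25, 59/125)
  'f': [11/25 + 4/25*1/5, 11/25 + 4/25*3/5) = [59/125, 67/125)
  'c': [11/25 + 4/25*3/5, 11/25 + 4/25*1/1) = [67/125, 3/5) <- contains code 71/125
  emit 'c', narrow to [67/125, 3/5)

Answer: symbol=f low=1/5 high=3/5
symbol=c low=11/25 high=3/5
symbol=c low=67/125 high=3/5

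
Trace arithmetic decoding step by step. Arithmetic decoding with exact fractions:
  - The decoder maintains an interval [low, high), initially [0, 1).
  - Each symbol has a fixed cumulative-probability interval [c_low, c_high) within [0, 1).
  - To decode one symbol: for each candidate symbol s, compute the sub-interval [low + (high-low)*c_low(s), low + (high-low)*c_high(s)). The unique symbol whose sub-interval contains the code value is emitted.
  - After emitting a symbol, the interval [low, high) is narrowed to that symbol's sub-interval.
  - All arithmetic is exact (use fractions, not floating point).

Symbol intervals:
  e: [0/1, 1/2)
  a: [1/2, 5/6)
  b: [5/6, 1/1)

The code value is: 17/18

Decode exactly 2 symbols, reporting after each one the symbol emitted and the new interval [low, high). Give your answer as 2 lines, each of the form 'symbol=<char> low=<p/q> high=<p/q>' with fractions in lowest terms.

Answer: symbol=b low=5/6 high=1/1
symbol=a low=11/12 high=35/36

Derivation:
Step 1: interval [0/1, 1/1), width = 1/1 - 0/1 = 1/1
  'e': [0/1 + 1/1*0/1, 0/1 + 1/1*1/2) = [0/1, 1/2)
  'a': [0/1 + 1/1*1/2, 0/1 + 1/1*5/6) = [1/2, 5/6)
  'b': [0/1 + 1/1*5/6, 0/1 + 1/1*1/1) = [5/6, 1/1) <- contains code 17/18
  emit 'b', narrow to [5/6, 1/1)
Step 2: interval [5/6, 1/1), width = 1/1 - 5/6 = 1/6
  'e': [5/6 + 1/6*0/1, 5/6 + 1/6*1/2) = [5/6, 11/12)
  'a': [5/6 + 1/6*1/2, 5/6 + 1/6*5/6) = [11/12, 35/36) <- contains code 17/18
  'b': [5/6 + 1/6*5/6, 5/6 + 1/6*1/1) = [35/36, 1/1)
  emit 'a', narrow to [11/12, 35/36)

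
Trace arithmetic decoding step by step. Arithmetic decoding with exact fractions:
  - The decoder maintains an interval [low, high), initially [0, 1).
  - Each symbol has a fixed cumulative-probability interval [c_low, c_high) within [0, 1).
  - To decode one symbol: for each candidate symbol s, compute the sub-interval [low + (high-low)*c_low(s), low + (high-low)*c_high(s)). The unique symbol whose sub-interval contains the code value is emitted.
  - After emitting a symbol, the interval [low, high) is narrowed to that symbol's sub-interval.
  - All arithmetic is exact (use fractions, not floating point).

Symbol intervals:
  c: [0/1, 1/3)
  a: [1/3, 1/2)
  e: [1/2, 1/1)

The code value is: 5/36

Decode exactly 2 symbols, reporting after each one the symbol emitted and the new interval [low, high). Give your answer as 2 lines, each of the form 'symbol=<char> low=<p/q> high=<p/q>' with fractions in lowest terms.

Answer: symbol=c low=0/1 high=1/3
symbol=a low=1/9 high=1/6

Derivation:
Step 1: interval [0/1, 1/1), width = 1/1 - 0/1 = 1/1
  'c': [0/1 + 1/1*0/1, 0/1 + 1/1*1/3) = [0/1, 1/3) <- contains code 5/36
  'a': [0/1 + 1/1*1/3, 0/1 + 1/1*1/2) = [1/3, 1/2)
  'e': [0/1 + 1/1*1/2, 0/1 + 1/1*1/1) = [1/2, 1/1)
  emit 'c', narrow to [0/1, 1/3)
Step 2: interval [0/1, 1/3), width = 1/3 - 0/1 = 1/3
  'c': [0/1 + 1/3*0/1, 0/1 + 1/3*1/3) = [0/1, 1/9)
  'a': [0/1 + 1/3*1/3, 0/1 + 1/3*1/2) = [1/9, 1/6) <- contains code 5/36
  'e': [0/1 + 1/3*1/2, 0/1 + 1/3*1/1) = [1/6, 1/3)
  emit 'a', narrow to [1/9, 1/6)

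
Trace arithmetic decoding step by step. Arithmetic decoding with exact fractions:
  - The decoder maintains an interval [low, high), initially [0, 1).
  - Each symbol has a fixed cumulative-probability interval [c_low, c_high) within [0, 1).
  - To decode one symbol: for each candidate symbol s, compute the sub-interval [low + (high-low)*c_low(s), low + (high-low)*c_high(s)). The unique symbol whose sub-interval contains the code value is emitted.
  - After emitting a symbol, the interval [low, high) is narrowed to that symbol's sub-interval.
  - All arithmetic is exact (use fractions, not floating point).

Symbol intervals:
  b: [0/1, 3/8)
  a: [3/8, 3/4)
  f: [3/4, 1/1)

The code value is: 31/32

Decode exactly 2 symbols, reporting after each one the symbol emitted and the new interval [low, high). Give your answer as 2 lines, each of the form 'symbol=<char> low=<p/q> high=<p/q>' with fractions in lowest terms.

Step 1: interval [0/1, 1/1), width = 1/1 - 0/1 = 1/1
  'b': [0/1 + 1/1*0/1, 0/1 + 1/1*3/8) = [0/1, 3/8)
  'a': [0/1 + 1/1*3/8, 0/1 + 1/1*3/4) = [3/8, 3/4)
  'f': [0/1 + 1/1*3/4, 0/1 + 1/1*1/1) = [3/4, 1/1) <- contains code 31/32
  emit 'f', narrow to [3/4, 1/1)
Step 2: interval [3/4, 1/1), width = 1/1 - 3/4 = 1/4
  'b': [3/4 + 1/4*0/1, 3/4 + 1/4*3/8) = [3/4, 27/32)
  'a': [3/4 + 1/4*3/8, 3/4 + 1/4*3/4) = [27/32, 15/16)
  'f': [3/4 + 1/4*3/4, 3/4 + 1/4*1/1) = [15/16, 1/1) <- contains code 31/32
  emit 'f', narrow to [15/16, 1/1)

Answer: symbol=f low=3/4 high=1/1
symbol=f low=15/16 high=1/1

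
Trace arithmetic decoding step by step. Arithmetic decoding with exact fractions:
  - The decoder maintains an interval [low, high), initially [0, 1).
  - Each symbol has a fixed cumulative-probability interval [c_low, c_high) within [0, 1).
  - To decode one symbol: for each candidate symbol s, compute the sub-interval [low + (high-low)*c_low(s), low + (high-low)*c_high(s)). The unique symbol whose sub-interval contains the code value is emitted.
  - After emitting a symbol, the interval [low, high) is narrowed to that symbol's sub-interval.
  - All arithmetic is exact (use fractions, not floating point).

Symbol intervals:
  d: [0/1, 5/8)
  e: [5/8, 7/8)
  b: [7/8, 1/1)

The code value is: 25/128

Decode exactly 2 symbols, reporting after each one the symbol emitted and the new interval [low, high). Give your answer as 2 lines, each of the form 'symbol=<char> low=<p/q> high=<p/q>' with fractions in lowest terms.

Step 1: interval [0/1, 1/1), width = 1/1 - 0/1 = 1/1
  'd': [0/1 + 1/1*0/1, 0/1 + 1/1*5/8) = [0/1, 5/8) <- contains code 25/128
  'e': [0/1 + 1/1*5/8, 0/1 + 1/1*7/8) = [5/8, 7/8)
  'b': [0/1 + 1/1*7/8, 0/1 + 1/1*1/1) = [7/8, 1/1)
  emit 'd', narrow to [0/1, 5/8)
Step 2: interval [0/1, 5/8), width = 5/8 - 0/1 = 5/8
  'd': [0/1 + 5/8*0/1, 0/1 + 5/8*5/8) = [0/1, 25/64) <- contains code 25/128
  'e': [0/1 + 5/8*5/8, 0/1 + 5/8*7/8) = [25/64, 35/64)
  'b': [0/1 + 5/8*7/8, 0/1 + 5/8*1/1) = [35/64, 5/8)
  emit 'd', narrow to [0/1, 25/64)

Answer: symbol=d low=0/1 high=5/8
symbol=d low=0/1 high=25/64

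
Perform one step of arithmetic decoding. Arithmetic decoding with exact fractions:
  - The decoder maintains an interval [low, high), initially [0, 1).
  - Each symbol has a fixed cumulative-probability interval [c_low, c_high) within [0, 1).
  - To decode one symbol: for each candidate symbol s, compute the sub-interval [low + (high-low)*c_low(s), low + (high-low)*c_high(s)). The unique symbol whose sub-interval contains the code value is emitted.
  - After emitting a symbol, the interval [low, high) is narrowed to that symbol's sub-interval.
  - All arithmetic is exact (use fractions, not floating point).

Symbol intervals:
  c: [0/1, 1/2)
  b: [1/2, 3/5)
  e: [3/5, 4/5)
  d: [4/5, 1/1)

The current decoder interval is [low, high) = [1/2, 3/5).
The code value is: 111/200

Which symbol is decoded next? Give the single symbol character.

Interval width = high − low = 3/5 − 1/2 = 1/10
Scaled code = (code − low) / width = (111/200 − 1/2) / 1/10 = 11/20
  c: [0/1, 1/2) 
  b: [1/2, 3/5) ← scaled code falls here ✓
  e: [3/5, 4/5) 
  d: [4/5, 1/1) 

Answer: b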